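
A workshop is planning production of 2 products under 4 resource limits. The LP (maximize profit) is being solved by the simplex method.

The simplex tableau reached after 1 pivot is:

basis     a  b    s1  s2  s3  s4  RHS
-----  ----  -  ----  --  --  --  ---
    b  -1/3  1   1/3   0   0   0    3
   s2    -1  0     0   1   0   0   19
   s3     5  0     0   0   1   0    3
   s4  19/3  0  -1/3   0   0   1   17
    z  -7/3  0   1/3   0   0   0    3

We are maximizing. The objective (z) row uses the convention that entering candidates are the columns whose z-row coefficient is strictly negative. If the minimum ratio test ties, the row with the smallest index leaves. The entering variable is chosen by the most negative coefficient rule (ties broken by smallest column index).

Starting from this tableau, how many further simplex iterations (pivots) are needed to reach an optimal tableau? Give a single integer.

pivot: a in, s3 out → z = 22/5
No improving column remains; optimal.

1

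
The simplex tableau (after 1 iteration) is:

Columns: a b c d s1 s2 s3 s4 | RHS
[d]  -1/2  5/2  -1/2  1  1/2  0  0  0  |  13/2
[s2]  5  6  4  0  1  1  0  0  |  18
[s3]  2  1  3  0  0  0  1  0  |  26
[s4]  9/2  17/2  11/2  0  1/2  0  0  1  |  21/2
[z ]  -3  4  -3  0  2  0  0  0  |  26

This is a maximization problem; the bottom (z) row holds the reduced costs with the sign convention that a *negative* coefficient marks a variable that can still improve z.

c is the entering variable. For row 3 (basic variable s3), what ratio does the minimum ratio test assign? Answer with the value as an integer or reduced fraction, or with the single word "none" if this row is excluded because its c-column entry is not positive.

26/3

Ratio = RHS / (c entry) = 26 / 3 = 26/3.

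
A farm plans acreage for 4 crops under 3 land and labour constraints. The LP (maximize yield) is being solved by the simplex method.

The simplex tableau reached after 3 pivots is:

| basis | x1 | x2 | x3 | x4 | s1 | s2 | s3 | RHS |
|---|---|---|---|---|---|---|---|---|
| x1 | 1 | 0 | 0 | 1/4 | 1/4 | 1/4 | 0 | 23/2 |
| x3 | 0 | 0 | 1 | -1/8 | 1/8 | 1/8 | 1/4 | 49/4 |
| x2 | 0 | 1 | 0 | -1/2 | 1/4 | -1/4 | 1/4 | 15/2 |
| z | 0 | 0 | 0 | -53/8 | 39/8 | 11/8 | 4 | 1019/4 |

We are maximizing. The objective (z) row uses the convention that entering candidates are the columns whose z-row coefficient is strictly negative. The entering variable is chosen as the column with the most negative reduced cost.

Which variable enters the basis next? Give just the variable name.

Objective-row coefficients: x1: 0, x2: 0, x3: 0, x4: -53/8, s1: 39/8, s2: 11/8, s3: 4.
The most negative is -53/8 in column x4, so x4 enters.

x4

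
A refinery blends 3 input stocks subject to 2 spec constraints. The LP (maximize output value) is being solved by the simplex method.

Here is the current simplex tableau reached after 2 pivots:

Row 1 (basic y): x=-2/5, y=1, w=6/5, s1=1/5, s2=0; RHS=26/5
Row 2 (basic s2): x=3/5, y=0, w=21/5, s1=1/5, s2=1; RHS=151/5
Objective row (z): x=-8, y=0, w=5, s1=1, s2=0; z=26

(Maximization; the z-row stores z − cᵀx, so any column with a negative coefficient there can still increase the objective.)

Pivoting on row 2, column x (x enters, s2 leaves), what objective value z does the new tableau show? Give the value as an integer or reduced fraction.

Minimum ratio for x: (151/5)/(3/5) = 151/3.
z changes by −(z-row coeff of x)·ratio = −(-8)·(151/3) = 1208/3.
New z = 26 + (1208/3) = 1286/3.

1286/3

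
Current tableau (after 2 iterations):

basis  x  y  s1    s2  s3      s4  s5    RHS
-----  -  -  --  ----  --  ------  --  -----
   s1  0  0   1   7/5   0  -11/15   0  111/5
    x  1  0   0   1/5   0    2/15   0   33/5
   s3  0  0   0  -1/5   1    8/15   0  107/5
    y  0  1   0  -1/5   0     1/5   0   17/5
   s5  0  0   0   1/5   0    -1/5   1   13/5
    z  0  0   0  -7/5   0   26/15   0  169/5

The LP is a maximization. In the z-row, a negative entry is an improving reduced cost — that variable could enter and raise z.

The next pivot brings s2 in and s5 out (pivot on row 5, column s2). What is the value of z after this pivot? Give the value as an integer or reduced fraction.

Minimum ratio for s2: (13/5)/(1/5) = 13.
z changes by −(z-row coeff of s2)·ratio = −(-7/5)·13 = 91/5.
New z = 169/5 + (91/5) = 52.

52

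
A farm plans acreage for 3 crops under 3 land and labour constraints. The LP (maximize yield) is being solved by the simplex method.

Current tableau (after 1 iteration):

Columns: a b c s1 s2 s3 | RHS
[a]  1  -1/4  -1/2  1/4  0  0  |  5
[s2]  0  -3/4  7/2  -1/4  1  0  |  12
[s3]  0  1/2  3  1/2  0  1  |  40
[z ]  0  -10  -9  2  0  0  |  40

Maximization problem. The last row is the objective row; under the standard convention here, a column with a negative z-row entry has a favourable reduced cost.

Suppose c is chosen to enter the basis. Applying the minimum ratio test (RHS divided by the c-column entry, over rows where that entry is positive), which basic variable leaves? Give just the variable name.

Ratios: row 1 (a): entry -1/2 ≤ 0, skip; row 2 (s2): 12/(7/2) = 24/7; row 3 (s3): 40/3 = 40/3.
Minimum ratio 24/7 is in the s2 row, so s2 leaves.

s2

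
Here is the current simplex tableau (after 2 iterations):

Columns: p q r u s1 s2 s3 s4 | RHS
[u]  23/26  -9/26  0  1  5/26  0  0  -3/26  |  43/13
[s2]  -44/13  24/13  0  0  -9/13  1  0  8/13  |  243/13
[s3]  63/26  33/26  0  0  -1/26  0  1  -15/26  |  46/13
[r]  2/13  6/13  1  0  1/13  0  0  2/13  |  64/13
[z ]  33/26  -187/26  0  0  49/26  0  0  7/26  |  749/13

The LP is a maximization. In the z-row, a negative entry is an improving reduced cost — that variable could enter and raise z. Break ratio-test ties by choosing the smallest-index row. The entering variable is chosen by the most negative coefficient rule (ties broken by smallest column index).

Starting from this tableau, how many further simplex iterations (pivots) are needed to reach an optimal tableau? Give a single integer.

2

pivot: q in, s3 out → z = 233/3
pivot: s4 in, s2 out → z = 5069/48
No improving column remains; optimal.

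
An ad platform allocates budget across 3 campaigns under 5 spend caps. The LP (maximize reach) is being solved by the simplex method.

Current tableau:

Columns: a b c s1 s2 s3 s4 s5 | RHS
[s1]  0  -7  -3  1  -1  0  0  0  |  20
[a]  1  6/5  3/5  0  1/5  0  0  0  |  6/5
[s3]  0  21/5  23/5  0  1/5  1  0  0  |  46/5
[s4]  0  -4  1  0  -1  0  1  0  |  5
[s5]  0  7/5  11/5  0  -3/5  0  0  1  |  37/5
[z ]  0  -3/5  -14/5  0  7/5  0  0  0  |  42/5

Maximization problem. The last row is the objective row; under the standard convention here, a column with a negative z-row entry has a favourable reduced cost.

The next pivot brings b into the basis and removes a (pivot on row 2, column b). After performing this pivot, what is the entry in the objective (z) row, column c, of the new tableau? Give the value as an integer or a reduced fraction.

Pivot element is row 2, column b: 6/5.
Normalize row 2: new (row 2, c) = (3/5)/(6/5) = 1/2.
z-row ← z-row − (-3/5)·(new row 2): -14/5 − (-3/5)·(1/2) = -5/2.

-5/2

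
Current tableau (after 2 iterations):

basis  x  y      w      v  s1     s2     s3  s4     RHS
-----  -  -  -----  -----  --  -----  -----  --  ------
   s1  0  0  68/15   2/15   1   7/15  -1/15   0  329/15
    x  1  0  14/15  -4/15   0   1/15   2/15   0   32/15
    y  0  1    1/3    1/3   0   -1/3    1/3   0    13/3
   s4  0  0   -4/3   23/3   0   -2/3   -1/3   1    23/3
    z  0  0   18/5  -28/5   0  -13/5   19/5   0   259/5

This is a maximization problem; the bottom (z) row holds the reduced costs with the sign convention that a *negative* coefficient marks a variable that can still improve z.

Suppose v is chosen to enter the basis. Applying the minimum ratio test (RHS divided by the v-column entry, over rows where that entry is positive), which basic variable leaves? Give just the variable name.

s4

Ratios: row 1 (s1): (329/15)/(2/15) = 329/2; row 2 (x): entry -4/15 ≤ 0, skip; row 3 (y): (13/3)/(1/3) = 13; row 4 (s4): (23/3)/(23/3) = 1.
Minimum ratio 1 is in the s4 row, so s4 leaves.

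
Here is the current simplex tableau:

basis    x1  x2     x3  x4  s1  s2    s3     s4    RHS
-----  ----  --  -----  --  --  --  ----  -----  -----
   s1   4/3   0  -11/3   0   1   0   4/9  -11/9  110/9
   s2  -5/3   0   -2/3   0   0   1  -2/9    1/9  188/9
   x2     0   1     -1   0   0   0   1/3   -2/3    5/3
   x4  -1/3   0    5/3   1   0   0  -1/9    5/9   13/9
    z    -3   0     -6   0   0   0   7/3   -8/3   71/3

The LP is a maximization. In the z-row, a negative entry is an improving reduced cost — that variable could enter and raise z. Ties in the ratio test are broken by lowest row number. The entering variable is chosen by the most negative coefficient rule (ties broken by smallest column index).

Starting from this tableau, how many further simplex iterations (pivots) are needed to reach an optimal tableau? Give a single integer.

pivot: x3 in, x4 out → z = 433/15
pivot: x1 in, s1 out → z = 410/3
pivot: s4 in, x3 out → z = 446/3
No improving column remains; optimal.

3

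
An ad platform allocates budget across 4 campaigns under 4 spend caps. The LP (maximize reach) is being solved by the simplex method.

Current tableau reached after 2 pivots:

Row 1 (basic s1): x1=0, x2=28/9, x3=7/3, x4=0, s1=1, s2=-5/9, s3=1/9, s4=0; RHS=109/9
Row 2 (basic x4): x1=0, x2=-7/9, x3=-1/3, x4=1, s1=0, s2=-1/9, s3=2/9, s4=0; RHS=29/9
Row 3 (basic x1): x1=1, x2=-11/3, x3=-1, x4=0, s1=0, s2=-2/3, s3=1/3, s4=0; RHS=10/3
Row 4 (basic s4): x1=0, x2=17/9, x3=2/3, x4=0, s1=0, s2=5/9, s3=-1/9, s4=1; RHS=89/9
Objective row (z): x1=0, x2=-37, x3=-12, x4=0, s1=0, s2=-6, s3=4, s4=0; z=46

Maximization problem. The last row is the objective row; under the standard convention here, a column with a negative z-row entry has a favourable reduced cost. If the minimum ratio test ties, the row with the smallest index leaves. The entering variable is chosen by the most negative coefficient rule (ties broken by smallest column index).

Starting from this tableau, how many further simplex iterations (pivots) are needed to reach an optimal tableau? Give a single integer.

pivot: x2 in, s1 out → z = 5321/28
pivot: s2 in, s4 out → z = 5646/25
No improving column remains; optimal.

2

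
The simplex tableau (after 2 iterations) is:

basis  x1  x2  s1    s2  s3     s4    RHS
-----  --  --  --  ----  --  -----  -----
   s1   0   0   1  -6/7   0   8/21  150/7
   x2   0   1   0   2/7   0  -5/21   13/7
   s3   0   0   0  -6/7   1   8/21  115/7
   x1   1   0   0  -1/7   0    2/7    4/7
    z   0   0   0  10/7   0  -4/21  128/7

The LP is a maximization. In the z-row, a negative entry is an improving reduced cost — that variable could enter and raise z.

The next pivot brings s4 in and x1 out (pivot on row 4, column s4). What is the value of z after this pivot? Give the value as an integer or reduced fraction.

Minimum ratio for s4: (4/7)/(2/7) = 2.
z changes by −(z-row coeff of s4)·ratio = −(-4/21)·2 = 8/21.
New z = 128/7 + (8/21) = 56/3.

56/3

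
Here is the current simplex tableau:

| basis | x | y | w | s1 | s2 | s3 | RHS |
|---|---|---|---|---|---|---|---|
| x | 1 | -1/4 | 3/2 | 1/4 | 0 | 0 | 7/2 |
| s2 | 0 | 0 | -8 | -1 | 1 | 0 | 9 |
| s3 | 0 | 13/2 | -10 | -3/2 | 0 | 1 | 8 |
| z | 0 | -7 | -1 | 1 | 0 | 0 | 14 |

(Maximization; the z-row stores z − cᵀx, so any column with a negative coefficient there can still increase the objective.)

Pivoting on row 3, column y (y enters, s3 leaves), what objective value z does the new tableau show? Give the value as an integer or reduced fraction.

294/13

Minimum ratio for y: 8/(13/2) = 16/13.
z changes by −(z-row coeff of y)·ratio = −(-7)·(16/13) = 112/13.
New z = 14 + (112/13) = 294/13.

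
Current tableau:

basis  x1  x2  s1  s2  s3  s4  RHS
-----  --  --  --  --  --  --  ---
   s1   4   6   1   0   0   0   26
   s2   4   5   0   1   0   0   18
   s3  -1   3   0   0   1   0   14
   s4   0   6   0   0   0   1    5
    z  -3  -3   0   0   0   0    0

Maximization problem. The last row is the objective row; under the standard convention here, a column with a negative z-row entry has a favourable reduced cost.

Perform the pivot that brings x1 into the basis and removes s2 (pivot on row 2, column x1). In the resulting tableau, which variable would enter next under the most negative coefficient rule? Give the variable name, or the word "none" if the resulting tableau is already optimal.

Pivot element 4. New z-row = old z-row − (-3)·(row 2/4).
Updated z-row coefficients: x1: 0, x2: 3/4, s1: 0, s2: 3/4, s3: 0, s4: 0.
No coefficient is strictly negative; the tableau after this pivot is optimal.

none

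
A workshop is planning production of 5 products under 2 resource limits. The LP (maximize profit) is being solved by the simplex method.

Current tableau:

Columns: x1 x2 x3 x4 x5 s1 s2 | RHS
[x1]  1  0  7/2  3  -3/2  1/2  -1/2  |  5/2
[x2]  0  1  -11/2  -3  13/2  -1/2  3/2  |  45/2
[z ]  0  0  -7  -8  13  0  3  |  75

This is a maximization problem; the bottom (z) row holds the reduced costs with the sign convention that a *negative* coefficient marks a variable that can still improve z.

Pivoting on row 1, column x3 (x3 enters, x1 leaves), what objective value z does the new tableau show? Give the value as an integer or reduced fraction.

Minimum ratio for x3: (5/2)/(7/2) = 5/7.
z changes by −(z-row coeff of x3)·ratio = −(-7)·(5/7) = 5.
New z = 75 + 5 = 80.

80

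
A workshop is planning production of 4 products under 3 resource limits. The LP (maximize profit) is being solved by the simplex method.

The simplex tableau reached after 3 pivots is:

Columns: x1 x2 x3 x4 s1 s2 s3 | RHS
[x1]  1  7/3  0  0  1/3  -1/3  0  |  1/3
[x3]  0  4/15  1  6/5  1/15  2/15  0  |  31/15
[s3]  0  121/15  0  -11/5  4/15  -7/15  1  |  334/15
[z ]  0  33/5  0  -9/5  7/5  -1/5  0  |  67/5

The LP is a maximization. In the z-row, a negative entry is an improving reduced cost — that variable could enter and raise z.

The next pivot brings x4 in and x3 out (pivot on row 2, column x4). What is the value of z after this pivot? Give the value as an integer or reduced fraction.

33/2

Minimum ratio for x4: (31/15)/(6/5) = 31/18.
z changes by −(z-row coeff of x4)·ratio = −(-9/5)·(31/18) = 31/10.
New z = 67/5 + (31/10) = 33/2.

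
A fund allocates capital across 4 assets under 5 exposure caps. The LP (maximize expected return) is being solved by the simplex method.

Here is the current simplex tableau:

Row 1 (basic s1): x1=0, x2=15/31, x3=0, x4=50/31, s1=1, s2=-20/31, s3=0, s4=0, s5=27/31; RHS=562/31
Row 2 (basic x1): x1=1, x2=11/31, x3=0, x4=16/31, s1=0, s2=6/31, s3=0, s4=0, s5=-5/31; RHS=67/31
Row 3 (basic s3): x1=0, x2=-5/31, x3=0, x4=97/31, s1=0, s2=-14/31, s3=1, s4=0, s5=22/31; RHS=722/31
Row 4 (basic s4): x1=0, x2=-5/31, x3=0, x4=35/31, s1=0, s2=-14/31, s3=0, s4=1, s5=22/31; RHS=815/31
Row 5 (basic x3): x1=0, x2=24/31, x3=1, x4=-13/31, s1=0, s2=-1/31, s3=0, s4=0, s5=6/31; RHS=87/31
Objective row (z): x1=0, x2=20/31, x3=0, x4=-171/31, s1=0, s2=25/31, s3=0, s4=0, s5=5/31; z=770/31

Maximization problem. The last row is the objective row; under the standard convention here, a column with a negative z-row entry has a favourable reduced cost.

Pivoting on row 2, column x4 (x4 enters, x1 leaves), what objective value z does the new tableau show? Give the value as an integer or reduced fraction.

Minimum ratio for x4: (67/31)/(16/31) = 67/16.
z changes by −(z-row coeff of x4)·ratio = −(-171/31)·(67/16) = 11457/496.
New z = 770/31 + (11457/496) = 767/16.

767/16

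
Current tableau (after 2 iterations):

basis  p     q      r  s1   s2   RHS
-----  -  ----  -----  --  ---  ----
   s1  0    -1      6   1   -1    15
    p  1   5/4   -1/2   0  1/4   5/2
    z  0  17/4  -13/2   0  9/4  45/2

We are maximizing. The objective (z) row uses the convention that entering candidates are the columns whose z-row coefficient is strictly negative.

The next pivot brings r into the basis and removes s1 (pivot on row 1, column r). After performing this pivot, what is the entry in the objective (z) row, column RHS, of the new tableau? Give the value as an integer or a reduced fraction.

155/4

Pivot element is row 1, column r: 6.
Normalize row 1: new (row 1, RHS) = 15/6 = 5/2.
z-row ← z-row − (-13/2)·(new row 1): 45/2 − (-13/2)·(5/2) = 155/4.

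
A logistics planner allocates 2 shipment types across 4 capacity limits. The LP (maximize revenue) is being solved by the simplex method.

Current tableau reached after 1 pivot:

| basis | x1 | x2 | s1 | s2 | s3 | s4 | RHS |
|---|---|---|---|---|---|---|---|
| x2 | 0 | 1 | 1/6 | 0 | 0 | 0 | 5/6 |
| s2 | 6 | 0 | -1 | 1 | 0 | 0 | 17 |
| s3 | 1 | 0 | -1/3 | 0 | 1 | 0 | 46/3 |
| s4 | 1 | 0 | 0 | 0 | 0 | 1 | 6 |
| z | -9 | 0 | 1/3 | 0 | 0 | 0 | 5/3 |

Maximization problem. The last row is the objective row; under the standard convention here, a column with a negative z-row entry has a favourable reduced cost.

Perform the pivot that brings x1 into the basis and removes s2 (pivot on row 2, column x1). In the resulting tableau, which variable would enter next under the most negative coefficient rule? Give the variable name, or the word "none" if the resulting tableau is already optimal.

s1

Pivot element 6. New z-row = old z-row − (-9)·(row 2/6).
Updated z-row coefficients: x1: 0, x2: 0, s1: -7/6, s2: 3/2, s3: 0, s4: 0.
The most negative is -7/6 in column s1, so s1 would enter next.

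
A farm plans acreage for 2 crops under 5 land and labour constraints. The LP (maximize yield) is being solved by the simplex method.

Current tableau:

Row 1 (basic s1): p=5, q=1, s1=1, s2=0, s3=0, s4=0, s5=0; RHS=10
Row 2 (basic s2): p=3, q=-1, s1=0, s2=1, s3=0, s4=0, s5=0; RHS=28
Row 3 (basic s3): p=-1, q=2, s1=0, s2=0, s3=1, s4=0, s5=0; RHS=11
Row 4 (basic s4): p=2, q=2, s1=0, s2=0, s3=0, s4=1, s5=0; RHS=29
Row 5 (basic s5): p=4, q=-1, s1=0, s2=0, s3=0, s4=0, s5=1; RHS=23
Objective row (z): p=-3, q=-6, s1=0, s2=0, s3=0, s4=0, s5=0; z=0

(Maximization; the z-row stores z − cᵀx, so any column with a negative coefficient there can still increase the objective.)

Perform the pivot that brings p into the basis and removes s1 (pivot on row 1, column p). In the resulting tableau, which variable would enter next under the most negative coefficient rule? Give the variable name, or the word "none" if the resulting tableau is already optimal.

Pivot element 5. New z-row = old z-row − (-3)·(row 1/5).
Updated z-row coefficients: p: 0, q: -27/5, s1: 3/5, s2: 0, s3: 0, s4: 0, s5: 0.
The most negative is -27/5 in column q, so q would enter next.

q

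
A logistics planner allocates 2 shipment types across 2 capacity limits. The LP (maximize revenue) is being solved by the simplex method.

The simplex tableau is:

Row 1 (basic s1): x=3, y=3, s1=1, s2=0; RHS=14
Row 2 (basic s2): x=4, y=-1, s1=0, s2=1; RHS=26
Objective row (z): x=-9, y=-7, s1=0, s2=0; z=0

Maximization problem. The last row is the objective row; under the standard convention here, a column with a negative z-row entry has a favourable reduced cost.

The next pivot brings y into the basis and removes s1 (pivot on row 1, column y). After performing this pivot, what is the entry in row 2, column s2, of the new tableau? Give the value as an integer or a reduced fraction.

1

Pivot element is row 1, column y: 3.
Normalize row 1: new (row 1, s2) = 0/3 = 0.
row 2 ← row 2 − (-1)·(new row 1): 1 − (-1)·0 = 1.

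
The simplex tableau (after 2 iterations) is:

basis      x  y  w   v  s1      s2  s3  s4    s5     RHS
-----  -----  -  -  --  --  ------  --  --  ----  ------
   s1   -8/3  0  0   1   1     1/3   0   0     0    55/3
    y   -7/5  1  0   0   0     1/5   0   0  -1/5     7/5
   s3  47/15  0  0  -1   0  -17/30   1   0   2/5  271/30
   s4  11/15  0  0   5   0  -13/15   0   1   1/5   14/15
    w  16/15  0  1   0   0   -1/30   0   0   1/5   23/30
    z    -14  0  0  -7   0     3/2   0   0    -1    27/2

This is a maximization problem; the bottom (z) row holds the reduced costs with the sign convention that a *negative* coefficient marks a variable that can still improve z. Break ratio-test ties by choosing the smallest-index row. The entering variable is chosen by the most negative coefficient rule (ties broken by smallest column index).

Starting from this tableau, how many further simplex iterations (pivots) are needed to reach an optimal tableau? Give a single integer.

pivot: x in, w out → z = 377/16
pivot: v in, s4 out → z = 3861/160
pivot: s2 in, y out → z = 649/25
No improving column remains; optimal.

3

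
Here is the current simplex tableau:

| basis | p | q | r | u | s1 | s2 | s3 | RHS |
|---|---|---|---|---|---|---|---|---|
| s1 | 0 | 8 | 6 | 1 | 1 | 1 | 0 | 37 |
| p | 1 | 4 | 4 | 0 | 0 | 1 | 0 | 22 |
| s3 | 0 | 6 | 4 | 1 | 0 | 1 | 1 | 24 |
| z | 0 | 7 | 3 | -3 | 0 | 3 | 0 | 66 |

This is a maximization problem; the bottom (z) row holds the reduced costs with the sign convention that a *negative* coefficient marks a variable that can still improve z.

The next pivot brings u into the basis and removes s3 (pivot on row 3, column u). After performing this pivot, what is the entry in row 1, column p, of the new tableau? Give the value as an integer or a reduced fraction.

0

Pivot element is row 3, column u: 1.
Normalize row 3: new (row 3, p) = 0/1 = 0.
row 1 ← row 1 − 1·(new row 3): 0 − 1·0 = 0.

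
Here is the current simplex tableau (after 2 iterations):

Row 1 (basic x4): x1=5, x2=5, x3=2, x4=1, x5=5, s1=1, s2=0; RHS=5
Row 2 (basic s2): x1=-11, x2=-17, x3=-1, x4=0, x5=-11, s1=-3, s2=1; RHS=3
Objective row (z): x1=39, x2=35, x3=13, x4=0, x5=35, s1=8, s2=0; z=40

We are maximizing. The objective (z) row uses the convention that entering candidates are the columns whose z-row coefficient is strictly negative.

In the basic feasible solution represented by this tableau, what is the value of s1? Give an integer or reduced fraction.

s1 is nonbasic (not in the basis column), so its value in the current BFS is 0.

0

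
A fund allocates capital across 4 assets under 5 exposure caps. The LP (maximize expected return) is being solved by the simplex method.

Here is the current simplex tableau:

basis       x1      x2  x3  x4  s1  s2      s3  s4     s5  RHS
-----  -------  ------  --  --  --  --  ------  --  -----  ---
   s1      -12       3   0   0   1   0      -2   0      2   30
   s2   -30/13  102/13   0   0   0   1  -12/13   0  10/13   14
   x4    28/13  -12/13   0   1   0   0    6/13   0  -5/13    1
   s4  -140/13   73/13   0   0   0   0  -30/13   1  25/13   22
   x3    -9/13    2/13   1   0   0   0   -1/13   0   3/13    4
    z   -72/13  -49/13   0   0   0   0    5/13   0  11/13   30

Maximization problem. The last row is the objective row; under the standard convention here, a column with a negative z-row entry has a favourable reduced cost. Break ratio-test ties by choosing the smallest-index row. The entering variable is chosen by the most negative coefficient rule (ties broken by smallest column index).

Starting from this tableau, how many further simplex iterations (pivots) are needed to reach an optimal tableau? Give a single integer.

pivot: x1 in, x4 out → z = 228/7
pivot: x2 in, s2 out → z = 4423/96
No improving column remains; optimal.

2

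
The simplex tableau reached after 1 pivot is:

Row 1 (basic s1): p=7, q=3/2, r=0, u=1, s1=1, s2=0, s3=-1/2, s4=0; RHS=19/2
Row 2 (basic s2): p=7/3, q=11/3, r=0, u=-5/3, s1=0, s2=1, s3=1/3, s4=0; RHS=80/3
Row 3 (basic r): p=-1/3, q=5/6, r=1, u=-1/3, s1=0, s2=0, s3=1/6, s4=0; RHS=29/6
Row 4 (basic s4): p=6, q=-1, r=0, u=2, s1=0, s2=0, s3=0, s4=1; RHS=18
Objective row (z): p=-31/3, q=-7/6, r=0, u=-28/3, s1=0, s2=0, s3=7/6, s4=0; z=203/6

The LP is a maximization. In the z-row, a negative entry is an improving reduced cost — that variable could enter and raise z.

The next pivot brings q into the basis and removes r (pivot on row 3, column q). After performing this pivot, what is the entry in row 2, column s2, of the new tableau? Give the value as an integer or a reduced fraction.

1

Pivot element is row 3, column q: 5/6.
Normalize row 3: new (row 3, s2) = 0/(5/6) = 0.
row 2 ← row 2 − (11/3)·(new row 3): 1 − (11/3)·0 = 1.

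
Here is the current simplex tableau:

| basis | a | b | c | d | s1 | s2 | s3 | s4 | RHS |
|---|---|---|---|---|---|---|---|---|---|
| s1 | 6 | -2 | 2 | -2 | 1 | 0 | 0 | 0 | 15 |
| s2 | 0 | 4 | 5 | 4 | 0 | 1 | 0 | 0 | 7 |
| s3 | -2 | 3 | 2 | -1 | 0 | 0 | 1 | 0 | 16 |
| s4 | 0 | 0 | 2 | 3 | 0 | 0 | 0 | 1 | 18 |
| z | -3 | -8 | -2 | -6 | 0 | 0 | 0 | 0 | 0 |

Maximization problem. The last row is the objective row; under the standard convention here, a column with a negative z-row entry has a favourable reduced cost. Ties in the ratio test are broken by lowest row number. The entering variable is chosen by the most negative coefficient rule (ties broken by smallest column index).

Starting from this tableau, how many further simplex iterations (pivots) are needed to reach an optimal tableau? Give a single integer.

pivot: b in, s2 out → z = 14
pivot: a in, s1 out → z = 93/4
No improving column remains; optimal.

2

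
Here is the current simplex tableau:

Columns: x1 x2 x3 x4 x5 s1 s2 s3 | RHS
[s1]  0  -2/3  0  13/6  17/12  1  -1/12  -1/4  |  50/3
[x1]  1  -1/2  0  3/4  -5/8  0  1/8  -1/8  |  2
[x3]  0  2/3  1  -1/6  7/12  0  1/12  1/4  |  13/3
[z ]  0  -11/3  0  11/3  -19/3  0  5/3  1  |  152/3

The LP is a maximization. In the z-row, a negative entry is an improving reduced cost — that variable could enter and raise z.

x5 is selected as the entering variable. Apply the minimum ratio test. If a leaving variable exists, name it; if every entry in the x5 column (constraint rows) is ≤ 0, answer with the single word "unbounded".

Ratios: row 1 (s1): (50/3)/(17/12) = 200/17; row 2 (x1): entry -5/8 ≤ 0, skip; row 3 (x3): (13/3)/(7/12) = 52/7.
Minimum ratio is in the x3 row, so x3 leaves.

x3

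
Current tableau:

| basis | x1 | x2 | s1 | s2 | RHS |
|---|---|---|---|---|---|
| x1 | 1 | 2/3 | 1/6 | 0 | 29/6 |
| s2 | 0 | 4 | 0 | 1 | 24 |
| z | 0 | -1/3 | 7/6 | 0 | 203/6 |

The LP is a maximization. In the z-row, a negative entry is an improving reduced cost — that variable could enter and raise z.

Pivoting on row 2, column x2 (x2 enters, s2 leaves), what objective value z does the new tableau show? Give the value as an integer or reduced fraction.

215/6

Minimum ratio for x2: 24/4 = 6.
z changes by −(z-row coeff of x2)·ratio = −(-1/3)·6 = 2.
New z = 203/6 + 2 = 215/6.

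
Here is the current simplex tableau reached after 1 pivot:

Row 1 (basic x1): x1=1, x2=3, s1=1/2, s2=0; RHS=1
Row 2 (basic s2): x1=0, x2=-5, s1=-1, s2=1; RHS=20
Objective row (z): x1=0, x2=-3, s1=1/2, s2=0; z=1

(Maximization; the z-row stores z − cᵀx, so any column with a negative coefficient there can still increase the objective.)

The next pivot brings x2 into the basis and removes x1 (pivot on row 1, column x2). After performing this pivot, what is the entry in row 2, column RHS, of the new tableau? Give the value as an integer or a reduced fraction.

65/3

Pivot element is row 1, column x2: 3.
Normalize row 1: new (row 1, RHS) = 1/3 = 1/3.
row 2 ← row 2 − (-5)·(new row 1): 20 − (-5)·(1/3) = 65/3.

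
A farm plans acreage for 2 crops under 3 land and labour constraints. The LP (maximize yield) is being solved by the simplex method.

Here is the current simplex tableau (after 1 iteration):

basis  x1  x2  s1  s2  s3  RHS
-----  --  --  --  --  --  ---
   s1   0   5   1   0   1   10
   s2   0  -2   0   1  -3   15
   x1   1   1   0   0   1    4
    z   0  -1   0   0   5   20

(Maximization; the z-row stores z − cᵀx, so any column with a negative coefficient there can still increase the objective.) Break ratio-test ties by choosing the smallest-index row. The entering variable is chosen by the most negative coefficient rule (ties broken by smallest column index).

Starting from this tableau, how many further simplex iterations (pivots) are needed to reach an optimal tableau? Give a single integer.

1

pivot: x2 in, s1 out → z = 22
No improving column remains; optimal.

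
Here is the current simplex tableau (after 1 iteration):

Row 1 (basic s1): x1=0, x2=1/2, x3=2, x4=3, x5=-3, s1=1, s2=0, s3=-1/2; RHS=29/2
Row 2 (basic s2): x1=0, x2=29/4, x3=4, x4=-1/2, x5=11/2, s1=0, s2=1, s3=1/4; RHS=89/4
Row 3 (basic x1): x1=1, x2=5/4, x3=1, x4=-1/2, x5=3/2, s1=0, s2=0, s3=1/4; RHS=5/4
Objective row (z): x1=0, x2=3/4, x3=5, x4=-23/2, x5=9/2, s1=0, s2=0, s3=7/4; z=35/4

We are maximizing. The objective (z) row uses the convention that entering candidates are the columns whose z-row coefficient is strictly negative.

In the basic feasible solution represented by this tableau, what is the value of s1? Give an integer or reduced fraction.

29/2

s1 is basic (row 1); its value is the RHS of that row: 29/2.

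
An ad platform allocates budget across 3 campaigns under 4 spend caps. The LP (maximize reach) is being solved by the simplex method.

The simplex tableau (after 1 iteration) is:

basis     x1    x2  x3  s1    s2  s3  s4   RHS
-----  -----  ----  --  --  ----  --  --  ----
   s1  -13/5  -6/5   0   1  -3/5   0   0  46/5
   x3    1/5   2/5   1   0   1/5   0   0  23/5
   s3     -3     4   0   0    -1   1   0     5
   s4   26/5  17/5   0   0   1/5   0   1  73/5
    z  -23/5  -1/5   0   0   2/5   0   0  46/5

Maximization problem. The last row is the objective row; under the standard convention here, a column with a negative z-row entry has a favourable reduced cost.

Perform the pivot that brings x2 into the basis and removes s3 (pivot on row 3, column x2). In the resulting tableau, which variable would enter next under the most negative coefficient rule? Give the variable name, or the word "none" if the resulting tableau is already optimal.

x1

Pivot element 4. New z-row = old z-row − (-1/5)·(row 3/4).
Updated z-row coefficients: x1: -19/4, x2: 0, x3: 0, s1: 0, s2: 7/20, s3: 1/20, s4: 0.
The most negative is -19/4 in column x1, so x1 would enter next.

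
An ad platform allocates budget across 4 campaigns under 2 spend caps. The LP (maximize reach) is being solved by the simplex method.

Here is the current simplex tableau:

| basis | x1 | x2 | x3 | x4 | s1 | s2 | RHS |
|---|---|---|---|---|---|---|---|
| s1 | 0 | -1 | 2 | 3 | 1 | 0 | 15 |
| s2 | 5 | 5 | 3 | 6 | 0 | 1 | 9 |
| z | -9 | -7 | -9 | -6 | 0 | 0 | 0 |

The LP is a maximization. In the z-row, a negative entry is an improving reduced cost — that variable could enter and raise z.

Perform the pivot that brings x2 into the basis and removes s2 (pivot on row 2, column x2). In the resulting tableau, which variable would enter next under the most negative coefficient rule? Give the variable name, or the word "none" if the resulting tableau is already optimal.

x3

Pivot element 5. New z-row = old z-row − (-7)·(row 2/5).
Updated z-row coefficients: x1: -2, x2: 0, x3: -24/5, x4: 12/5, s1: 0, s2: 7/5.
The most negative is -24/5 in column x3, so x3 would enter next.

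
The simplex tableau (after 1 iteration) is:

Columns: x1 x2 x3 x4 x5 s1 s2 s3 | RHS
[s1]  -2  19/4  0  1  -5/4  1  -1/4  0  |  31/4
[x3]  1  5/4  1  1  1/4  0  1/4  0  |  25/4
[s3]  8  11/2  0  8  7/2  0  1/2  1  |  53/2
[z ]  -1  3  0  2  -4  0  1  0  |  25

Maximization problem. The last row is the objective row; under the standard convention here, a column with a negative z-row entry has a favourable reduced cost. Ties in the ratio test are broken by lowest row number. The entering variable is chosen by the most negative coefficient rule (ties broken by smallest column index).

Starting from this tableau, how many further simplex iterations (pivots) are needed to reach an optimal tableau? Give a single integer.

pivot: x5 in, s3 out → z = 387/7
No improving column remains; optimal.

1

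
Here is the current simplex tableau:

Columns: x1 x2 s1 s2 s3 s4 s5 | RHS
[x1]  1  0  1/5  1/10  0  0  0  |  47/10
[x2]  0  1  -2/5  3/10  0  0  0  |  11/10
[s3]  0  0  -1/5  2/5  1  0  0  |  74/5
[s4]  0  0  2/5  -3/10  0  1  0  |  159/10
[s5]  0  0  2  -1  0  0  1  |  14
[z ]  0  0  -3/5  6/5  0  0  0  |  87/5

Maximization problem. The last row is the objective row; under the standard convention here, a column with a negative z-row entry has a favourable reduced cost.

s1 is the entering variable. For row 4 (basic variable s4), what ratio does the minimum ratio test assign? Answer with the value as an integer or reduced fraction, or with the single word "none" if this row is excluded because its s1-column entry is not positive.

Ratio = RHS / (s1 entry) = (159/10) / (2/5) = 159/4.

159/4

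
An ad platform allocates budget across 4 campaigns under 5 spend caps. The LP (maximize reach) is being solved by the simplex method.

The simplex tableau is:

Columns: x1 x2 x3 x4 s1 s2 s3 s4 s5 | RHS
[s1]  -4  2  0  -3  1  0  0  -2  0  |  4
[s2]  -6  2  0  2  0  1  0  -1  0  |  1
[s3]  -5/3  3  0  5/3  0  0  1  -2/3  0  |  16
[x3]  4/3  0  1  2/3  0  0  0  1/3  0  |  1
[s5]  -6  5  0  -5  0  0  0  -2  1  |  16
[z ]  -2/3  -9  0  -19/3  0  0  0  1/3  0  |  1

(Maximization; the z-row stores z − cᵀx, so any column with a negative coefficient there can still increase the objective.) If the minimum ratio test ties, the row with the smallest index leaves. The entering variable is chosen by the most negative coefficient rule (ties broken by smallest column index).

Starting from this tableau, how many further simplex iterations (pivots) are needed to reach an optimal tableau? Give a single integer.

2

pivot: x2 in, s2 out → z = 11/2
pivot: x1 in, x3 out → z = 105/4
No improving column remains; optimal.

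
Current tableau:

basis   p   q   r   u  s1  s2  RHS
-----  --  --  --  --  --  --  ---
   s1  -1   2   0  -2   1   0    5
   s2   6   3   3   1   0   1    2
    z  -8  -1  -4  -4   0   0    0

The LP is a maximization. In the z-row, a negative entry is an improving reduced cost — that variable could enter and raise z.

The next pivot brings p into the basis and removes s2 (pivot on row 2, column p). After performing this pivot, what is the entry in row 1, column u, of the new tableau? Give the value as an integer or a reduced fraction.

-11/6

Pivot element is row 2, column p: 6.
Normalize row 2: new (row 2, u) = 1/6 = 1/6.
row 1 ← row 1 − (-1)·(new row 2): -2 − (-1)·(1/6) = -11/6.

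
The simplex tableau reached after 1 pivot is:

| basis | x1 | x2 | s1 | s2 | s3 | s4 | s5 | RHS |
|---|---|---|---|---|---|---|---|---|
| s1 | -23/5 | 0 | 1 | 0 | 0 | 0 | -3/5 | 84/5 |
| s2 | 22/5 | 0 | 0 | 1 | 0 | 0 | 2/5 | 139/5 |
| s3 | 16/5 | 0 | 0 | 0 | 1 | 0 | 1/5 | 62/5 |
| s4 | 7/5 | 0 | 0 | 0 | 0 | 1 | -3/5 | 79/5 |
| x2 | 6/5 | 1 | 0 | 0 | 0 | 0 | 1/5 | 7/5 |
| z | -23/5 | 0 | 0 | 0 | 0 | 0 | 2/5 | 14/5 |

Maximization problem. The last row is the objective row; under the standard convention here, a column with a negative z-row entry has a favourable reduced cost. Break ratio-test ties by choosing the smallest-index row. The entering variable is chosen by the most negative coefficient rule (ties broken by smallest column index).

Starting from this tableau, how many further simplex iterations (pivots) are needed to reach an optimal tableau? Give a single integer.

pivot: x1 in, x2 out → z = 49/6
No improving column remains; optimal.

1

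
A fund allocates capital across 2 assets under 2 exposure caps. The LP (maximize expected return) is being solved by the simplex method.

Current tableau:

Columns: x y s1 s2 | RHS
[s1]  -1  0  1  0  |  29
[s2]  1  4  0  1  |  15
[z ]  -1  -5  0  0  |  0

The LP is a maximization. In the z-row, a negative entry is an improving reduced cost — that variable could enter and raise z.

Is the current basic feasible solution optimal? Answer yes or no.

Column x has objective-row coefficient -1, which is negative; an improving pivot exists, so not yet optimal.

no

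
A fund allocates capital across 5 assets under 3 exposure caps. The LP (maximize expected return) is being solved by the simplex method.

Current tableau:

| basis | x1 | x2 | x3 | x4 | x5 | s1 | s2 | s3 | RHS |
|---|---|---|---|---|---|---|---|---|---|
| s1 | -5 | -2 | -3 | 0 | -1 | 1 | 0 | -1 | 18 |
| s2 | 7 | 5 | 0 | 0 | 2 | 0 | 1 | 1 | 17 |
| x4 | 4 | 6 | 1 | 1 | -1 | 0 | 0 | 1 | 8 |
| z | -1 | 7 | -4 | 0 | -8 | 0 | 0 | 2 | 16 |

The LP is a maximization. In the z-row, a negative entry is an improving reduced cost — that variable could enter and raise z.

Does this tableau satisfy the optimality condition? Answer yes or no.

Column x1 has objective-row coefficient -1, which is negative; an improving pivot exists, so not yet optimal.

no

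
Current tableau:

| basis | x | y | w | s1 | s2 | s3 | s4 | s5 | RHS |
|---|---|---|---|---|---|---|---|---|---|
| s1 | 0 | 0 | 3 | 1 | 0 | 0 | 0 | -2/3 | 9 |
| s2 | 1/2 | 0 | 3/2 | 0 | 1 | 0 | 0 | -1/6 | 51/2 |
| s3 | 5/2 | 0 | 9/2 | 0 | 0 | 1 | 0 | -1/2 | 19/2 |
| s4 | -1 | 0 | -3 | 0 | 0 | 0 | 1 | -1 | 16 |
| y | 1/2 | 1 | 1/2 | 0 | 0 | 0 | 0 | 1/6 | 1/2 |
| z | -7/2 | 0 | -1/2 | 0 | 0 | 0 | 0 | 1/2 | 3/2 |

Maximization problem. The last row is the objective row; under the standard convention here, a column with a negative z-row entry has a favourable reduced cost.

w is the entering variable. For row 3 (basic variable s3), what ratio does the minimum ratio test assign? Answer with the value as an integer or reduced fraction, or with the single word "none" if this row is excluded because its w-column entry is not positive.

19/9

Ratio = RHS / (w entry) = (19/2) / (9/2) = 19/9.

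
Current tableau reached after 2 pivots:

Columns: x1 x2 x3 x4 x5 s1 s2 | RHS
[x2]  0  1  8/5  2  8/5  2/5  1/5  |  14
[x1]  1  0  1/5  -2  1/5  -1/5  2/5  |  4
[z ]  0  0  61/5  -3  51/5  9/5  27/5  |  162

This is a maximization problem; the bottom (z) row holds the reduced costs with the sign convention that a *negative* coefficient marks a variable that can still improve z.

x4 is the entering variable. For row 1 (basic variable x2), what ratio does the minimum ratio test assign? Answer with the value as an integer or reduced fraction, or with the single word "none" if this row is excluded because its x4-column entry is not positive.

Ratio = RHS / (x4 entry) = 14 / 2 = 7.

7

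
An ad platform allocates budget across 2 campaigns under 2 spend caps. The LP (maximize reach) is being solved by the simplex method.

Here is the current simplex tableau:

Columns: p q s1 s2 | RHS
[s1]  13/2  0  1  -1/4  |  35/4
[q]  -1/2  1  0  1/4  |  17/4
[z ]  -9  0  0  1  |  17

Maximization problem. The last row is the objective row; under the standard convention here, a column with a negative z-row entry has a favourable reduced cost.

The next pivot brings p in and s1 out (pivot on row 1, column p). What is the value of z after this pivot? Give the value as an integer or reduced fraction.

Minimum ratio for p: (35/4)/(13/2) = 35/26.
z changes by −(z-row coeff of p)·ratio = −(-9)·(35/26) = 315/26.
New z = 17 + (315/26) = 757/26.

757/26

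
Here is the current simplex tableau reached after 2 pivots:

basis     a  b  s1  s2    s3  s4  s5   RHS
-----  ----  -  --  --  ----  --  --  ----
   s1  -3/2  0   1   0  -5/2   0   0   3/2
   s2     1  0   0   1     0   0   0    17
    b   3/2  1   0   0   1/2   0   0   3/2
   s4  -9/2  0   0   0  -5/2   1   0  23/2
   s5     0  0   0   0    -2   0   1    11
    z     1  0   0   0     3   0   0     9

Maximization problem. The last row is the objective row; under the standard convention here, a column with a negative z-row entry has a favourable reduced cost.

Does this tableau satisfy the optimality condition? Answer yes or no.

yes

No objective-row coefficient is strictly negative, so no entering variable exists; the tableau is optimal.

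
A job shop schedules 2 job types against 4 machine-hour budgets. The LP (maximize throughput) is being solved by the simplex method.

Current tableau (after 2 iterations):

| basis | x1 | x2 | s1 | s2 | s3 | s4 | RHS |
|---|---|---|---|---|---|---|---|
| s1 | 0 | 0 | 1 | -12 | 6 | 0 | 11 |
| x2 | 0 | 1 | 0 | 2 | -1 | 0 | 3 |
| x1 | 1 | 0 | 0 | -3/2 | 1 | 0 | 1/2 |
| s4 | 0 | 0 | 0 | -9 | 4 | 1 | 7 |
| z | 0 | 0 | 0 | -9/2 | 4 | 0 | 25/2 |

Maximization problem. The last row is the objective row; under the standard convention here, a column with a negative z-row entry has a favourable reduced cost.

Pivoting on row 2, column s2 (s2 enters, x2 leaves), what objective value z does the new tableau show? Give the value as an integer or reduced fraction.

Minimum ratio for s2: 3/2 = 3/2.
z changes by −(z-row coeff of s2)·ratio = −(-9/2)·(3/2) = 27/4.
New z = 25/2 + (27/4) = 77/4.

77/4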